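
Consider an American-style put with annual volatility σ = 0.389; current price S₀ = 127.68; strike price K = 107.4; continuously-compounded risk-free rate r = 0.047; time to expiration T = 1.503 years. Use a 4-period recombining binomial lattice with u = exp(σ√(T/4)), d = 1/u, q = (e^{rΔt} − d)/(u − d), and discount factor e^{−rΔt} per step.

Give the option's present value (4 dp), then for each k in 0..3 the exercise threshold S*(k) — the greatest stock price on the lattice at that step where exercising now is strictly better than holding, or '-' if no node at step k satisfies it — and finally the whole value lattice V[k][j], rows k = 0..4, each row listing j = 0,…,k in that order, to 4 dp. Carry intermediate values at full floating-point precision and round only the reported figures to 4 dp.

Δt=0.37575  u=1.26928  d=0.78785  q=0.47768  discount=0.98249
step 4 (expiry): payoffs max(K−S,0) = 58.2084 28.1486 0.0000 0.0000 0.0000
step 3: (k=3,j=0): S=62.4380, (K−S)⁺=44.9620, hold=43.0819 ⇒ V=44.9620 exercise | (k=3,j=1): S=100.5923, (K−S)⁺=6.8077, hold=14.4453 ⇒ V=14.4453 continue | (k=3,j=2): S=162.0619, (K−S)⁺=0.0000, hold=0.0000 ⇒ V=0.0000 continue | (k=3,j=3): S=261.0939, (K−S)⁺=0.0000, hold=0.0000 ⇒ V=0.0000 continue  boundary S*=62.4380
step 2: (k=2,j=0): S=79.2514, (K−S)⁺=28.1486, hold=29.8530 ⇒ V=29.8530 continue | (k=2,j=1): S=127.6800, (K−S)⁺=0.0000, hold=7.4130 ⇒ V=7.4130 continue | (k=2,j=2): S=205.7021, (K−S)⁺=0.0000, hold=0.0000 ⇒ V=0.0000 continue  boundary S*=-
step 1: (k=1,j=0): S=100.5923, (K−S)⁺=6.8077, hold=18.7990 ⇒ V=18.7990 continue | (k=1,j=1): S=162.0619, (K−S)⁺=0.0000, hold=3.8042 ⇒ V=3.8042 continue  boundary S*=-
step 0: (k=0,j=0): S=127.6800, (K−S)⁺=0.0000, hold=11.4327 ⇒ V=11.4327 continue  boundary S*=-

price = 11.4327
boundary = - - - 62.4380
tree:
11.4327
18.7990 3.8042
29.8530 7.4130 0.0000
44.9620 14.4453 0.0000 0.0000
58.2084 28.1486 0.0000 0.0000 0.0000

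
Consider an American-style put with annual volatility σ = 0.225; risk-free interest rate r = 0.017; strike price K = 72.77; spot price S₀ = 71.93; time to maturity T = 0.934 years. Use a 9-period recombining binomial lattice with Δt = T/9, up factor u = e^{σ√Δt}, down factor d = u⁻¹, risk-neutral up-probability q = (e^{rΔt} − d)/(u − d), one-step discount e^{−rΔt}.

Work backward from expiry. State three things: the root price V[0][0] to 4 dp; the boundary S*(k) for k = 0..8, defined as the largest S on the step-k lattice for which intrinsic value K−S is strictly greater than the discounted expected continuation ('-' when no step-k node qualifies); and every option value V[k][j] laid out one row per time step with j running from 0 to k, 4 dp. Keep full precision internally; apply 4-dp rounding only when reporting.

params: Δt=0.10378 u=1.07517 d=0.93008 q=0.49406 e^(-rΔt)=0.99824
t_9 payoffs: 35.3072 29.4630 22.7071 14.8973 5.8692 0.0000 0.0000 0.0000 0.0000 0.0000
t_8: node(8,0) S=40.2790 payoff=32.4910 vs cont=32.3627 → 32.4910 [stop]  node(8,1) S=46.5626 payoff=26.2074 vs cont=26.0792 → 26.2074 [stop]  node(8,2) S=53.8263 payoff=18.9437 vs cont=18.8154 → 18.9437 [stop]  node(8,3) S=62.2232 payoff=10.5468 vs cont=10.4185 → 10.5468 [stop]  node(8,4) S=71.9300 payoff=0.8400 vs cont=2.9643 → 2.9643 [wait]  node(8,5) S=83.1511 payoff=0.0000 vs cont=0.0000 → 0.0000 [wait]  node(8,6) S=96.1226 payoff=0.0000 vs cont=0.0000 → 0.0000 [wait]  node(8,7) S=111.1177 payoff=0.0000 vs cont=0.0000 → 0.0000 [wait]  node(8,8) S=128.4520 payoff=0.0000 vs cont=0.0000 → 0.0000 [wait]  ⇒ S*(8)=62.2232
t_7: node(7,0) S=43.3070 payoff=29.4630 vs cont=29.3347 → 29.4630 [stop]  node(7,1) S=50.0629 payoff=22.7071 vs cont=22.5789 → 22.7071 [stop]  node(7,2) S=57.8727 payoff=14.8973 vs cont=14.7691 → 14.8973 [stop]  node(7,3) S=66.9008 payoff=5.8692 vs cont=6.7886 → 6.7886 [wait]  node(7,4) S=77.3373 payoff=0.0000 vs cont=1.4971 → 1.4971 [wait]  node(7,5) S=89.4019 payoff=0.0000 vs cont=0.0000 → 0.0000 [wait]  node(7,6) S=103.3485 payoff=0.0000 vs cont=0.0000 → 0.0000 [wait]  node(7,7) S=119.4709 payoff=0.0000 vs cont=0.0000 → 0.0000 [wait]  ⇒ S*(7)=57.8727
t_6: node(6,0) S=46.5626 payoff=26.2074 vs cont=26.0792 → 26.2074 [stop]  node(6,1) S=53.8263 payoff=18.9437 vs cont=18.8154 → 18.9437 [stop]  node(6,2) S=62.2232 payoff=10.5468 vs cont=10.8720 → 10.8720 [wait]  node(6,3) S=71.9300 payoff=0.8400 vs cont=4.1669 → 4.1669 [wait]  node(6,4) S=83.1511 payoff=0.0000 vs cont=0.7561 → 0.7561 [wait]  node(6,5) S=96.1226 payoff=0.0000 vs cont=0.0000 → 0.0000 [wait]  node(6,6) S=111.1177 payoff=0.0000 vs cont=0.0000 → 0.0000 [wait]  ⇒ S*(6)=53.8263
t_5: node(5,0) S=50.0629 payoff=22.7071 vs cont=22.5789 → 22.7071 [stop]  node(5,1) S=57.8727 payoff=14.8973 vs cont=14.9294 → 14.9294 [wait]  node(5,2) S=66.9008 payoff=5.8692 vs cont=7.5460 → 7.5460 [wait]  node(5,3) S=77.3373 payoff=0.0000 vs cont=2.4774 → 2.4774 [wait]  node(5,4) S=89.4019 payoff=0.0000 vs cont=0.3819 → 0.3819 [wait]  node(5,5) S=103.3485 payoff=0.0000 vs cont=0.0000 → 0.0000 [wait]  ⇒ S*(5)=50.0629
t_4: node(4,0) S=53.8263 payoff=18.9437 vs cont=18.8312 → 18.9437 [stop]  node(4,1) S=62.2232 payoff=10.5468 vs cont=11.2617 → 11.2617 [wait]  node(4,2) S=71.9300 payoff=0.8400 vs cont=5.0329 → 5.0329 [wait]  node(4,3) S=83.1511 payoff=0.0000 vs cont=1.4396 → 1.4396 [wait]  node(4,4) S=96.1226 payoff=0.0000 vs cont=0.1929 → 0.1929 [wait]  ⇒ S*(4)=53.8263
t_3: node(3,0) S=57.8727 payoff=14.8973 vs cont=15.1216 → 15.1216 [wait]  node(3,1) S=66.9008 payoff=5.8692 vs cont=8.1699 → 8.1699 [wait]  node(3,2) S=77.3373 payoff=0.0000 vs cont=3.2519 → 3.2519 [wait]  node(3,3) S=89.4019 payoff=0.0000 vs cont=0.8222 → 0.8222 [wait]  ⇒ S*(3)=-
t_2: node(2,0) S=62.2232 payoff=10.5468 vs cont=11.6665 → 11.6665 [wait]  node(2,1) S=71.9300 payoff=0.8400 vs cont=5.7300 → 5.7300 [wait]  node(2,2) S=83.1511 payoff=0.0000 vs cont=2.0478 → 2.0478 [wait]  ⇒ S*(2)=-
t_1: node(1,0) S=66.9008 payoff=5.8692 vs cont=8.7181 → 8.7181 [wait]  node(1,1) S=77.3373 payoff=0.0000 vs cont=3.9039 → 3.9039 [wait]  ⇒ S*(1)=-
t_0: node(0,0) S=71.9300 payoff=0.8400 vs cont=6.3284 → 6.3284 [wait]  ⇒ S*(0)=-

price = 6.3284
boundary = - - - - 53.8263 50.0629 53.8263 57.8727 62.2232
tree:
6.3284
8.7181 3.9039
11.6665 5.7300 2.0478
15.1216 8.1699 3.2519 0.8222
18.9437 11.2617 5.0329 1.4396 0.1929
22.7071 14.9294 7.5460 2.4774 0.3819 0.0000
26.2074 18.9437 10.8720 4.1669 0.7561 0.0000 0.0000
29.4630 22.7071 14.8973 6.7886 1.4971 0.0000 0.0000 0.0000
32.4910 26.2074 18.9437 10.5468 2.9643 0.0000 0.0000 0.0000 0.0000
35.3072 29.4630 22.7071 14.8973 5.8692 0.0000 0.0000 0.0000 0.0000 0.0000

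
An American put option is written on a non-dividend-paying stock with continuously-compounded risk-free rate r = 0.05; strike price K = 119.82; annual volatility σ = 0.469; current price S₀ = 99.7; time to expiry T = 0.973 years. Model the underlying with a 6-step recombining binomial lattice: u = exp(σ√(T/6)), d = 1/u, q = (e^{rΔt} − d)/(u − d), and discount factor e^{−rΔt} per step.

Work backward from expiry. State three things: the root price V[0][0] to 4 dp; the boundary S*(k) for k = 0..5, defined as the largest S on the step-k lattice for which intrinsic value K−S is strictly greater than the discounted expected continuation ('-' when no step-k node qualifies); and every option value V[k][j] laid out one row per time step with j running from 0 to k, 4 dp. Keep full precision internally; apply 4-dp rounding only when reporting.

params: Δt=0.16217 u=1.20788 d=0.82790 q=0.47435 e^(-rΔt)=0.99192
t_6 payoffs: 87.7163 72.9817 51.4842 20.1200 0.0000 0.0000 0.0000
t_5: node(5,0) S=38.7773 payoff=81.0427 vs cont=80.0751 → 81.0427 [stop]  node(5,1) S=56.5750 payoff=63.2450 vs cont=62.2773 → 63.2450 [stop]  node(5,2) S=82.5414 payoff=37.2786 vs cont=36.3110 → 37.2786 [stop]  node(5,3) S=120.4255 payoff=0.0000 vs cont=10.4907 → 10.4907 [wait]  node(5,4) S=175.6975 payoff=0.0000 vs cont=0.0000 → 0.0000 [wait]  node(5,5) S=256.3376 payoff=0.0000 vs cont=0.0000 → 0.0000 [wait]  ⇒ S*(5)=82.5414
t_4: node(4,0) S=46.8383 payoff=72.9817 vs cont=72.0141 → 72.9817 [stop]  node(4,1) S=68.3358 payoff=51.4842 vs cont=50.5166 → 51.4842 [stop]  node(4,2) S=99.7000 payoff=20.1200 vs cont=24.3734 → 24.3734 [wait]  node(4,3) S=145.4595 payoff=0.0000 vs cont=5.4699 → 5.4699 [wait]  node(4,4) S=212.2213 payoff=0.0000 vs cont=0.0000 → 0.0000 [wait]  ⇒ S*(4)=68.3358
t_3: node(3,0) S=56.5750 payoff=63.2450 vs cont=62.2773 → 63.2450 [stop]  node(3,1) S=82.5414 payoff=37.2786 vs cont=38.3123 → 38.3123 [wait]  node(3,2) S=120.4255 payoff=0.0000 vs cont=15.2821 → 15.2821 [wait]  node(3,3) S=175.6975 payoff=0.0000 vs cont=2.8520 → 2.8520 [wait]  ⇒ S*(3)=56.5750
t_2: node(2,0) S=68.3358 payoff=51.4842 vs cont=51.0029 → 51.4842 [stop]  node(2,1) S=99.7000 payoff=20.1200 vs cont=27.1668 → 27.1668 [wait]  node(2,2) S=145.4595 payoff=0.0000 vs cont=9.3101 → 9.3101 [wait]  ⇒ S*(2)=68.3358
t_1: node(1,0) S=82.5414 payoff=37.2786 vs cont=39.6266 → 39.6266 [wait]  node(1,1) S=120.4255 payoff=0.0000 vs cont=18.5455 → 18.5455 [wait]  ⇒ S*(1)=-
t_0: node(0,0) S=99.7000 payoff=20.1200 vs cont=29.3876 → 29.3876 [wait]  ⇒ S*(0)=-

price = 29.3876
boundary = - - 68.3358 56.5750 68.3358 82.5414
tree:
29.3876
39.6266 18.5455
51.4842 27.1668 9.3101
63.2450 38.3123 15.2821 2.8520
72.9817 51.4842 24.3734 5.4699 0.0000
81.0427 63.2450 37.2786 10.4907 0.0000 0.0000
87.7163 72.9817 51.4842 20.1200 0.0000 0.0000 0.0000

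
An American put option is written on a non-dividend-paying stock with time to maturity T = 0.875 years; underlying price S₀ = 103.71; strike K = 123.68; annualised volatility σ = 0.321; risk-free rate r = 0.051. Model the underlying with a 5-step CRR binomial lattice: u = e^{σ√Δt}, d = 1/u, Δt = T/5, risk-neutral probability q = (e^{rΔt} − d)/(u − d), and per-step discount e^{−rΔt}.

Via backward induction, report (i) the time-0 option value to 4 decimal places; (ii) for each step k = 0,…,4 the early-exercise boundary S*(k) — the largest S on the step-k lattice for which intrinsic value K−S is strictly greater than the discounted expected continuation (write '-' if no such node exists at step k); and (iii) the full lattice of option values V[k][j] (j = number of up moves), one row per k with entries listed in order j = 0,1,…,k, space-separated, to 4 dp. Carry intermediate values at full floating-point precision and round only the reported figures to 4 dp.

Δt=0.17500  u=1.14372  d=0.87434  q=0.49976  discount=0.99111
step 5 (expiry): payoffs max(K−S,0) = 70.6860 54.3591 33.0020 5.0651 0.0000 0.0000
step 4: (k=4,j=0): S=60.6102, (K−S)⁺=63.0698, hold=61.9709 ⇒ V=63.0698 exercise | (k=4,j=1): S=79.2836, (K−S)⁺=44.3964, hold=43.2975 ⇒ V=44.3964 exercise | (k=4,j=2): S=103.7100, (K−S)⁺=19.9700, hold=18.8711 ⇒ V=19.9700 exercise | (k=4,j=3): S=135.6620, (K−S)⁺=0.0000, hold=2.5112 ⇒ V=2.5112 continue | (k=4,j=4): S=177.4581, (K−S)⁺=0.0000, hold=0.0000 ⇒ V=0.0000 continue  boundary S*=103.7100
step 3: (k=3,j=0): S=69.3209, (K−S)⁺=54.3591, hold=53.2601 ⇒ V=54.3591 exercise | (k=3,j=1): S=90.6780, (K−S)⁺=33.0020, hold=31.9031 ⇒ V=33.0020 exercise | (k=3,j=2): S=118.6149, (K−S)⁺=5.0651, hold=11.1449 ⇒ V=11.1449 continue | (k=3,j=3): S=155.1590, (K−S)⁺=0.0000, hold=1.2451 ⇒ V=1.2451 continue  boundary S*=90.6780
step 2: (k=2,j=0): S=79.2836, (K−S)⁺=44.3964, hold=43.2975 ⇒ V=44.3964 exercise | (k=2,j=1): S=103.7100, (K−S)⁺=19.9700, hold=21.8825 ⇒ V=21.8825 continue | (k=2,j=2): S=135.6620, (K−S)⁺=0.0000, hold=6.1423 ⇒ V=6.1423 continue  boundary S*=79.2836
step 1: (k=1,j=0): S=90.6780, (K−S)⁺=33.0020, hold=32.8504 ⇒ V=33.0020 exercise | (k=1,j=1): S=118.6149, (K−S)⁺=5.0651, hold=13.8917 ⇒ V=13.8917 continue  boundary S*=90.6780
step 0: (k=0,j=0): S=103.7100, (K−S)⁺=19.9700, hold=23.2431 ⇒ V=23.2431 continue  boundary S*=-

price = 23.2431
boundary = - 90.6780 79.2836 90.6780 103.7100
tree:
23.2431
33.0020 13.8917
44.3964 21.8825 6.1423
54.3591 33.0020 11.1449 1.2451
63.0698 44.3964 19.9700 2.5112 0.0000
70.6860 54.3591 33.0020 5.0651 0.0000 0.0000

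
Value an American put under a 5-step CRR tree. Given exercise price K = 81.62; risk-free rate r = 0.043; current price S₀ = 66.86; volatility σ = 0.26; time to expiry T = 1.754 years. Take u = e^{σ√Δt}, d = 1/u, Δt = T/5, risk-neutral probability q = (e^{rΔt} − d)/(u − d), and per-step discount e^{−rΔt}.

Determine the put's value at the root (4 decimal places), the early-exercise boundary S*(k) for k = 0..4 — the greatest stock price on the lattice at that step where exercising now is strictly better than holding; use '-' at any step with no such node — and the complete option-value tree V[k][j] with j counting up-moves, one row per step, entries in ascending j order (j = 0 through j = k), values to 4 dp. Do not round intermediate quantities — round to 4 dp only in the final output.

params: Δt=0.35080 u=1.16648 d=0.85728 q=0.51073 e^(-rΔt)=0.98503
t_5 payoffs: 50.6620 39.4959 24.3024 3.6289 0.0000 0.0000
t_4: node(4,0) S=36.1120 payoff=45.5080 vs cont=44.2860 → 45.5080 [stop]  node(4,1) S=49.1371 payoff=32.4829 vs cont=31.2610 → 32.4829 [stop]  node(4,2) S=66.8600 payoff=14.7600 vs cont=13.5381 → 14.7600 [stop]  node(4,3) S=90.9753 payoff=0.0000 vs cont=1.7489 → 1.7489 [wait]  node(4,4) S=123.7887 payoff=0.0000 vs cont=0.0000 → 0.0000 [wait]  ⇒ S*(4)=66.8600
t_3: node(3,0) S=42.1241 payoff=39.4959 vs cont=38.2740 → 39.4959 [stop]  node(3,1) S=57.3176 payoff=24.3024 vs cont=23.0805 → 24.3024 [stop]  node(3,2) S=77.9911 payoff=3.6289 vs cont=7.9933 → 7.9933 [wait]  node(3,3) S=106.1212 payoff=0.0000 vs cont=0.8429 → 0.8429 [wait]  ⇒ S*(3)=57.3176
t_2: node(2,0) S=49.1371 payoff=32.4829 vs cont=31.2610 → 32.4829 [stop]  node(2,1) S=66.8600 payoff=14.7600 vs cont=15.7337 → 15.7337 [wait]  node(2,2) S=90.9753 payoff=0.0000 vs cont=4.2764 → 4.2764 [wait]  ⇒ S*(2)=49.1371
t_1: node(1,0) S=57.3176 payoff=24.3024 vs cont=23.5704 → 24.3024 [stop]  node(1,1) S=77.9911 payoff=3.6289 vs cont=9.7342 → 9.7342 [wait]  ⇒ S*(1)=57.3176
t_0: node(0,0) S=66.8600 payoff=14.7600 vs cont=16.6095 → 16.6095 [wait]  ⇒ S*(0)=-

price = 16.6095
boundary = - 57.3176 49.1371 57.3176 66.8600
tree:
16.6095
24.3024 9.7342
32.4829 15.7337 4.2764
39.4959 24.3024 7.9933 0.8429
45.5080 32.4829 14.7600 1.7489 0.0000
50.6620 39.4959 24.3024 3.6289 0.0000 0.0000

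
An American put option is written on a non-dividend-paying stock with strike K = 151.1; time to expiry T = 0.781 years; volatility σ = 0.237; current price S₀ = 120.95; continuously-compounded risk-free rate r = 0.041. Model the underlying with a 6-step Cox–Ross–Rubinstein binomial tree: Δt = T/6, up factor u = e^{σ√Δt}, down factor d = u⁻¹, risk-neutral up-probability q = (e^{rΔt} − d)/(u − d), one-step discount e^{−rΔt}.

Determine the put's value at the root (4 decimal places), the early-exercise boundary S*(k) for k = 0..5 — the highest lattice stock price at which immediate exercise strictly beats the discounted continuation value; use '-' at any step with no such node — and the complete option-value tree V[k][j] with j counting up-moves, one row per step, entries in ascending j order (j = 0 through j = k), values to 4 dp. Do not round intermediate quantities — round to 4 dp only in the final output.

Δt=0.13017  u=1.08927  d=0.91805  q=0.50989  discount=0.99468
step 6 (expiry): payoffs max(K−S,0) = 78.6904 65.1856 49.1620 30.1500 7.5921 0.0000 0.0000
step 5: (k=5,j=0): S=78.8735, (K−S)⁺=72.2265, hold=71.4222 ⇒ V=72.2265 exercise | (k=5,j=1): S=93.5839, (K−S)⁺=57.5161, hold=56.7119 ⇒ V=57.5161 exercise | (k=5,j=2): S=111.0378, (K−S)⁺=40.0622, hold=39.2579 ⇒ V=40.0622 exercise | (k=5,j=3): S=131.7470, (K−S)⁺=19.3530, hold=18.5487 ⇒ V=19.3530 exercise | (k=5,j=4): S=156.3186, (K−S)⁺=0.0000, hold=3.7012 ⇒ V=3.7012 continue | (k=5,j=5): S=185.4729, (K−S)⁺=0.0000, hold=0.0000 ⇒ V=0.0000 continue  boundary S*=131.7470
step 4: (k=4,j=0): S=85.9144, (K−S)⁺=65.1856, hold=64.3813 ⇒ V=65.1856 exercise | (k=4,j=1): S=101.9380, (K−S)⁺=49.1620, hold=48.3578 ⇒ V=49.1620 exercise | (k=4,j=2): S=120.9500, (K−S)⁺=30.1500, hold=29.3458 ⇒ V=30.1500 exercise | (k=4,j=3): S=143.5079, (K−S)⁺=7.5921, hold=11.3118 ⇒ V=11.3118 continue | (k=4,j=4): S=170.2729, (K−S)⁺=0.0000, hold=1.8043 ⇒ V=1.8043 continue  boundary S*=120.9500
step 3: (k=3,j=0): S=93.5839, (K−S)⁺=57.5161, hold=56.7119 ⇒ V=57.5161 exercise | (k=3,j=1): S=111.0378, (K−S)⁺=40.0622, hold=39.2579 ⇒ V=40.0622 exercise | (k=3,j=2): S=131.7470, (K−S)⁺=19.3530, hold=20.4352 ⇒ V=20.4352 continue | (k=3,j=3): S=156.3186, (K−S)⁺=0.0000, hold=6.4296 ⇒ V=6.4296 continue  boundary S*=111.0378
step 2: (k=2,j=0): S=101.9380, (K−S)⁺=49.1620, hold=48.3578 ⇒ V=49.1620 exercise | (k=2,j=1): S=120.9500, (K−S)⁺=30.1500, hold=29.8946 ⇒ V=30.1500 exercise | (k=2,j=2): S=143.5079, (K−S)⁺=7.5921, hold=13.2232 ⇒ V=13.2232 continue  boundary S*=120.9500
step 1: (k=1,j=0): S=111.0378, (K−S)⁺=40.0622, hold=39.2579 ⇒ V=40.0622 exercise | (k=1,j=1): S=131.7470, (K−S)⁺=19.3530, hold=21.4047 ⇒ V=21.4047 continue  boundary S*=111.0378
step 0: (k=0,j=0): S=120.9500, (K−S)⁺=30.1500, hold=30.3863 ⇒ V=30.3863 continue  boundary S*=-

price = 30.3863
boundary = - 111.0378 120.9500 111.0378 120.9500 131.7470
tree:
30.3863
40.0622 21.4047
49.1620 30.1500 13.2232
57.5161 40.0622 20.4352 6.4296
65.1856 49.1620 30.1500 11.3118 1.8043
72.2265 57.5161 40.0622 19.3530 3.7012 0.0000
78.6904 65.1856 49.1620 30.1500 7.5921 0.0000 0.0000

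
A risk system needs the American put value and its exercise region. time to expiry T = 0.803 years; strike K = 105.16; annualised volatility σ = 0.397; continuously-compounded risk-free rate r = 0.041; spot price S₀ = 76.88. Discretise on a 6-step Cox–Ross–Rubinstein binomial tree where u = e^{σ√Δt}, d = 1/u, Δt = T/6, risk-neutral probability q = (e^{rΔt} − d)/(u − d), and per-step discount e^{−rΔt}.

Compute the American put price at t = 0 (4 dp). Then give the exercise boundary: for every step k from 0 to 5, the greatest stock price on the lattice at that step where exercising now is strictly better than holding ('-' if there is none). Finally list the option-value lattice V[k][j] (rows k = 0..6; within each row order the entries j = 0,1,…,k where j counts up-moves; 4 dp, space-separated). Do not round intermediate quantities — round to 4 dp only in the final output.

Δt=0.13383  u=1.15631  d=0.86482  q=0.48263  discount=0.99453
step 6 (expiry): payoffs max(K−S,0) = 72.9965 62.1555 47.6606 28.2800 2.3671 0.0000 0.0000
step 5: (k=5,j=0): S=37.1911, (K−S)⁺=67.9689, hold=67.3935 ⇒ V=67.9689 exercise | (k=5,j=1): S=49.7266, (K−S)⁺=55.4334, hold=54.8580 ⇒ V=55.4334 exercise | (k=5,j=2): S=66.4873, (K−S)⁺=38.6727, hold=38.0973 ⇒ V=38.6727 exercise | (k=5,j=3): S=88.8973, (K−S)⁺=16.2627, hold=15.6873 ⇒ V=16.2627 exercise | (k=5,j=4): S=118.8607, (K−S)⁺=0.0000, hold=1.2179 ⇒ V=1.2179 continue | (k=5,j=5): S=158.9235, (K−S)⁺=0.0000, hold=0.0000 ⇒ V=0.0000 continue  boundary S*=88.8973
step 4: (k=4,j=0): S=43.0045, (K−S)⁺=62.1555, hold=61.5801 ⇒ V=62.1555 exercise | (k=4,j=1): S=57.4994, (K−S)⁺=47.6606, hold=47.0851 ⇒ V=47.6606 exercise | (k=4,j=2): S=76.8800, (K−S)⁺=28.2800, hold=27.7045 ⇒ V=28.2800 exercise | (k=4,j=3): S=102.7929, (K−S)⁺=2.3671, hold=8.9524 ⇒ V=8.9524 continue | (k=4,j=4): S=137.4400, (K−S)⁺=0.0000, hold=0.6267 ⇒ V=0.6267 continue  boundary S*=76.8800
step 3: (k=3,j=0): S=49.7266, (K−S)⁺=55.4334, hold=54.8580 ⇒ V=55.4334 exercise | (k=3,j=1): S=66.4873, (K−S)⁺=38.6727, hold=38.0973 ⇒ V=38.6727 exercise | (k=3,j=2): S=88.8973, (K−S)⁺=16.2627, hold=18.8482 ⇒ V=18.8482 continue | (k=3,j=3): S=118.8607, (K−S)⁺=0.0000, hold=4.9071 ⇒ V=4.9071 continue  boundary S*=66.4873
step 2: (k=2,j=0): S=57.4994, (K−S)⁺=47.6606, hold=47.0851 ⇒ V=47.6606 exercise | (k=2,j=1): S=76.8800, (K−S)⁺=28.2800, hold=28.9455 ⇒ V=28.9455 continue | (k=2,j=2): S=102.7929, (K−S)⁺=2.3671, hold=12.0535 ⇒ V=12.0535 continue  boundary S*=57.4994
step 1: (k=1,j=0): S=66.4873, (K−S)⁺=38.6727, hold=38.4167 ⇒ V=38.6727 exercise | (k=1,j=1): S=88.8973, (K−S)⁺=16.2627, hold=20.6791 ⇒ V=20.6791 continue  boundary S*=66.4873
step 0: (k=0,j=0): S=76.8800, (K−S)⁺=28.2800, hold=29.8244 ⇒ V=29.8244 continue  boundary S*=-

price = 29.8244
boundary = - 66.4873 57.4994 66.4873 76.8800 88.8973
tree:
29.8244
38.6727 20.6791
47.6606 28.9455 12.0535
55.4334 38.6727 18.8482 4.9071
62.1555 47.6606 28.2800 8.9524 0.6267
67.9689 55.4334 38.6727 16.2627 1.2179 0.0000
72.9965 62.1555 47.6606 28.2800 2.3671 0.0000 0.0000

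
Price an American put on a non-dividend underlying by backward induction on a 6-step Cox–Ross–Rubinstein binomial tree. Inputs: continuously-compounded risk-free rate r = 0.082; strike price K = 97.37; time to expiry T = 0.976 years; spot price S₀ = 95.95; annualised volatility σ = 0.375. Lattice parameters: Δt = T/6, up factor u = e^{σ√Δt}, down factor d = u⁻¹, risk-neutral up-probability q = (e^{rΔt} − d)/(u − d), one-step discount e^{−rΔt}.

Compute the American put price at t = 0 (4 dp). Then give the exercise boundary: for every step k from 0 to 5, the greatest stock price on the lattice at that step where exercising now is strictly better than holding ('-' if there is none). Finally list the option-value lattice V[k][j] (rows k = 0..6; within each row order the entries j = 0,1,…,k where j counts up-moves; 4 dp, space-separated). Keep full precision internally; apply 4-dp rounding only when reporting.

Δt=0.16267  u=1.16328  d=0.85964  q=0.50648  discount=0.98675
step 6 (expiry): payoffs max(K−S,0) = 58.6499 44.9731 26.4652 1.4200 0.0000 0.0000 0.0000
step 5: (k=5,j=0): S=45.0423, (K−S)⁺=52.3277, hold=51.0375 ⇒ V=52.3277 exercise | (k=5,j=1): S=60.9524, (K−S)⁺=36.4176, hold=35.1275 ⇒ V=36.4176 exercise | (k=5,j=2): S=82.4822, (K−S)⁺=14.8878, hold=13.5976 ⇒ V=14.8878 exercise | (k=5,j=3): S=111.6169, (K−S)⁺=0.0000, hold=0.6915 ⇒ V=0.6915 continue | (k=5,j=4): S=151.0426, (K−S)⁺=0.0000, hold=0.0000 ⇒ V=0.0000 continue | (k=5,j=5): S=204.3944, (K−S)⁺=0.0000, hold=0.0000 ⇒ V=0.0000 continue  boundary S*=82.4822
step 4: (k=4,j=0): S=52.3969, (K−S)⁺=44.9731, hold=43.6829 ⇒ V=44.9731 exercise | (k=4,j=1): S=70.9048, (K−S)⁺=26.4652, hold=25.1751 ⇒ V=26.4652 exercise | (k=4,j=2): S=95.9500, (K−S)⁺=1.4200, hold=7.5956 ⇒ V=7.5956 continue | (k=4,j=3): S=129.8418, (K−S)⁺=0.0000, hold=0.3367 ⇒ V=0.3367 continue | (k=4,j=4): S=175.7050, (K−S)⁺=0.0000, hold=0.0000 ⇒ V=0.0000 continue  boundary S*=70.9048
step 3: (k=3,j=0): S=60.9524, (K−S)⁺=36.4176, hold=35.1275 ⇒ V=36.4176 exercise | (k=3,j=1): S=82.4822, (K−S)⁺=14.8878, hold=16.6841 ⇒ V=16.6841 continue | (k=3,j=2): S=111.6169, (K−S)⁺=0.0000, hold=3.8672 ⇒ V=3.8672 continue | (k=3,j=3): S=151.0426, (K−S)⁺=0.0000, hold=0.1640 ⇒ V=0.1640 continue  boundary S*=60.9524
step 2: (k=2,j=0): S=70.9048, (K−S)⁺=26.4652, hold=26.0728 ⇒ V=26.4652 exercise | (k=2,j=1): S=95.9500, (K−S)⁺=1.4200, hold=10.0575 ⇒ V=10.0575 continue | (k=2,j=2): S=129.8418, (K−S)⁺=0.0000, hold=1.9652 ⇒ V=1.9652 continue  boundary S*=70.9048
step 1: (k=1,j=0): S=82.4822, (K−S)⁺=14.8878, hold=17.9144 ⇒ V=17.9144 continue | (k=1,j=1): S=111.6169, (K−S)⁺=0.0000, hold=5.8799 ⇒ V=5.8799 continue  boundary S*=-
step 0: (k=0,j=0): S=95.9500, (K−S)⁺=1.4200, hold=11.6625 ⇒ V=11.6625 continue  boundary S*=-

price = 11.6625
boundary = - - 70.9048 60.9524 70.9048 82.4822
tree:
11.6625
17.9144 5.8799
26.4652 10.0575 1.9652
36.4176 16.6841 3.8672 0.1640
44.9731 26.4652 7.5956 0.3367 0.0000
52.3277 36.4176 14.8878 0.6915 0.0000 0.0000
58.6499 44.9731 26.4652 1.4200 0.0000 0.0000 0.0000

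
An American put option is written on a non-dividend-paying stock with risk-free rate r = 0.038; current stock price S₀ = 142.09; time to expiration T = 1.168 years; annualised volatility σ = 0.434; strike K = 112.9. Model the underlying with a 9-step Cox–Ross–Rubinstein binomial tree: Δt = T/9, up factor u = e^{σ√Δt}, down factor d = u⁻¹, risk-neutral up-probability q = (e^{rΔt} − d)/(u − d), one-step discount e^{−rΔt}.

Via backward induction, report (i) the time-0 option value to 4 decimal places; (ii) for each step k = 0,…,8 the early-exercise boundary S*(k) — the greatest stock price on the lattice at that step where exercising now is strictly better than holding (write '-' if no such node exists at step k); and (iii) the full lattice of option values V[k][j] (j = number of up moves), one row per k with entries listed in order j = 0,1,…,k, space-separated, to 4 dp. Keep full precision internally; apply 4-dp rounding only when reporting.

Δt=0.12978, u=1.16923, d=0.85526, q=0.47674, disc=e^(-rΔt)=0.99508
k=9 terminal: V=max(K-S,0) → 78.1098 65.3382 47.8780 24.0083 0.0000 0.0000 0.0000 0.0000 0.0000 0.0000
k=8: j=0 S=40.6778 intr=72.2222 cont=71.6667 V=72.2222[EX]; j=1 S=55.6108 intr=57.2892 cont=56.7338 V=57.2892[EX]; j=2 S=76.0258 intr=36.8742 cont=36.3188 V=36.8742[EX]; j=3 S=103.9351 intr=8.9649 cont=12.5008 V=12.5008[hold]; j=4 S=142.0900 intr=0.0000 cont=0.0000 V=0.0000[hold]; j=5 S=194.2517 intr=0.0000 cont=0.0000 V=0.0000[hold]; j=6 S=265.5622 intr=0.0000 cont=0.0000 V=0.0000[hold]; j=7 S=363.0510 intr=0.0000 cont=0.0000 V=0.0000[hold]; j=8 S=496.3283 intr=0.0000 cont=0.0000 V=0.0000[hold]  S*(8)=76.0258
k=7: j=0 S=47.5618 intr=65.3382 cont=64.7828 V=65.3382[EX]; j=1 S=65.0220 intr=47.8780 cont=47.3226 V=47.8780[EX]; j=2 S=88.8917 intr=24.0083 cont=25.1302 V=25.1302[hold]; j=3 S=121.5242 intr=0.0000 cont=6.5090 V=6.5090[hold]; j=4 S=166.1362 intr=0.0000 cont=0.0000 V=0.0000[hold]; j=5 S=227.1253 intr=0.0000 cont=0.0000 V=0.0000[hold]; j=6 S=310.5038 intr=0.0000 cont=0.0000 V=0.0000[hold]; j=7 S=424.4909 intr=0.0000 cont=0.0000 V=0.0000[hold]  S*(7)=65.0220
k=6: j=0 S=55.6108 intr=57.2892 cont=56.7338 V=57.2892[EX]; j=1 S=76.0258 intr=36.8742 cont=36.8511 V=36.8742[EX]; j=2 S=103.9351 intr=8.9649 cont=16.1728 V=16.1728[hold]; j=3 S=142.0900 intr=0.0000 cont=3.3892 V=3.3892[hold]; j=4 S=194.2517 intr=0.0000 cont=0.0000 V=0.0000[hold]; j=5 S=265.5622 intr=0.0000 cont=0.0000 V=0.0000[hold]; j=6 S=363.0510 intr=0.0000 cont=0.0000 V=0.0000[hold]  S*(6)=76.0258
k=5: j=0 S=65.0220 intr=47.8780 cont=47.3226 V=47.8780[EX]; j=1 S=88.8917 intr=24.0083 cont=26.8722 V=26.8722[hold]; j=2 S=121.5242 intr=0.0000 cont=10.0288 V=10.0288[hold]; j=3 S=166.1362 intr=0.0000 cont=1.7647 V=1.7647[hold]; j=4 S=227.1253 intr=0.0000 cont=0.0000 V=0.0000[hold]; j=5 S=310.5038 intr=0.0000 cont=0.0000 V=0.0000[hold]  S*(5)=65.0220
k=4: j=0 S=76.0258 intr=36.8742 cont=37.6775 V=37.6775[hold]; j=1 S=103.9351 intr=8.9649 cont=18.7496 V=18.7496[hold]; j=2 S=142.0900 intr=0.0000 cont=6.0590 V=6.0590[hold]; j=3 S=194.2517 intr=0.0000 cont=0.9189 V=0.9189[hold]; j=4 S=265.5622 intr=0.0000 cont=0.0000 V=0.0000[hold]  S*(4)=-
k=3: j=0 S=88.8917 intr=24.0083 cont=28.5129 V=28.5129[hold]; j=1 S=121.5242 intr=0.0000 cont=12.6370 V=12.6370[hold]; j=2 S=166.1362 intr=0.0000 cont=3.5907 V=3.5907[hold]; j=3 S=227.1253 intr=0.0000 cont=0.4784 V=0.4784[hold]  S*(3)=-
k=2: j=0 S=103.9351 intr=8.9649 cont=20.8412 V=20.8412[hold]; j=1 S=142.0900 intr=0.0000 cont=8.2834 V=8.2834[hold]; j=2 S=194.2517 intr=0.0000 cont=2.0966 V=2.0966[hold]  S*(2)=-
k=1: j=0 S=121.5242 intr=0.0000 cont=14.7813 V=14.7813[hold]; j=1 S=166.1362 intr=0.0000 cont=5.3077 V=5.3077[hold]  S*(1)=-
k=0: j=0 S=142.0900 intr=0.0000 cont=10.2144 V=10.2144[hold]  S*(0)=-

price = 10.2144
boundary = - - - - - 65.0220 76.0258 65.0220 76.0258
tree:
10.2144
14.7813 5.3077
20.8412 8.2834 2.0966
28.5129 12.6370 3.5907 0.4784
37.6775 18.7496 6.0590 0.9189 0.0000
47.8780 26.8722 10.0288 1.7647 0.0000 0.0000
57.2892 36.8742 16.1728 3.3892 0.0000 0.0000 0.0000
65.3382 47.8780 25.1302 6.5090 0.0000 0.0000 0.0000 0.0000
72.2222 57.2892 36.8742 12.5008 0.0000 0.0000 0.0000 0.0000 0.0000
78.1098 65.3382 47.8780 24.0083 0.0000 0.0000 0.0000 0.0000 0.0000 0.0000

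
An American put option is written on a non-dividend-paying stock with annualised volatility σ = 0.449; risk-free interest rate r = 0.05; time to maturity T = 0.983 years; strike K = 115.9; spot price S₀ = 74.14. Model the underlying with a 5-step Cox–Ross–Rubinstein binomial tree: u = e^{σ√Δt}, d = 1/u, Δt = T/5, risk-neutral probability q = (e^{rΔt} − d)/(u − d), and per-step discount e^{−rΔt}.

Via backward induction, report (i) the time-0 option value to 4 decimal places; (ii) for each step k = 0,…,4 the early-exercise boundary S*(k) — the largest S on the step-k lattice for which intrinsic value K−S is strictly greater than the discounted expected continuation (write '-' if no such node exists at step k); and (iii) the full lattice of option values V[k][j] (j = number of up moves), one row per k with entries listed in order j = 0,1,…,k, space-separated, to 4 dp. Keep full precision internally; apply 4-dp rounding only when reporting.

params: Δt=0.19660 u=1.22029 d=0.81948 q=0.47504 e^(-rΔt)=0.99022
t_5 payoffs: 88.5003 75.0992 55.1437 25.4280 0.0000 0.0000
t_4: node(4,0) S=33.4354 payoff=82.4646 vs cont=81.3309 → 82.4646 [stop]  node(4,1) S=49.7886 payoff=66.1114 vs cont=64.9777 → 66.1114 [stop]  node(4,2) S=74.1400 payoff=41.7600 vs cont=40.6263 → 41.7600 [stop]  node(4,3) S=110.4016 payoff=5.4984 vs cont=13.2181 → 13.2181 [wait]  node(4,4) S=164.3987 payoff=0.0000 vs cont=0.0000 → 0.0000 [wait]  ⇒ S*(4)=74.1400
t_3: node(3,0) S=40.8008 payoff=75.0992 vs cont=73.9655 → 75.0992 [stop]  node(3,1) S=60.7563 payoff=55.1437 vs cont=54.0100 → 55.1437 [stop]  node(3,2) S=90.4720 payoff=25.4280 vs cont=27.9256 → 27.9256 [wait]  node(3,3) S=134.7215 payoff=0.0000 vs cont=6.8711 → 6.8711 [wait]  ⇒ S*(3)=60.7563
t_2: node(2,0) S=49.7886 payoff=66.1114 vs cont=64.9777 → 66.1114 [stop]  node(2,1) S=74.1400 payoff=41.7600 vs cont=41.8011 → 41.8011 [wait]  node(2,2) S=110.4016 payoff=5.4984 vs cont=17.7486 → 17.7486 [wait]  ⇒ S*(2)=49.7886
t_1: node(1,0) S=60.7563 payoff=55.1437 vs cont=54.0294 → 55.1437 [stop]  node(1,1) S=90.4720 payoff=25.4280 vs cont=30.0781 → 30.0781 [wait]  ⇒ S*(1)=60.7563
t_0: node(0,0) S=74.1400 payoff=41.7600 vs cont=42.8136 → 42.8136 [wait]  ⇒ S*(0)=-

price = 42.8136
boundary = - 60.7563 49.7886 60.7563 74.1400
tree:
42.8136
55.1437 30.0781
66.1114 41.8011 17.7486
75.0992 55.1437 27.9256 6.8711
82.4646 66.1114 41.7600 13.2181 0.0000
88.5003 75.0992 55.1437 25.4280 0.0000 0.0000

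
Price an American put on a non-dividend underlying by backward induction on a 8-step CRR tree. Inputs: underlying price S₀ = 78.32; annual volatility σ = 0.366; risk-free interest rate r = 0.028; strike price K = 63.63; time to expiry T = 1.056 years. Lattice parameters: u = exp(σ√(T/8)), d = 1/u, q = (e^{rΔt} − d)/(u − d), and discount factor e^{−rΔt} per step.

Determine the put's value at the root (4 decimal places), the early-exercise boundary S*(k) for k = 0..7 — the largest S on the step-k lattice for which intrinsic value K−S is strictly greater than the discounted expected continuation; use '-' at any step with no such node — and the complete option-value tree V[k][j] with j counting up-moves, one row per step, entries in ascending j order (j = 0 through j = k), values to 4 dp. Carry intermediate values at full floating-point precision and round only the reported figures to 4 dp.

params: Δt=0.13200 u=1.14222 d=0.87549 q=0.48069 e^(-rΔt)=0.99631
t_8 payoffs: 36.5984 28.3627 17.6179 3.5994 0.0000 0.0000 0.0000 0.0000 0.0000
t_7: node(7,0) S=30.8761 payoff=32.7539 vs cont=32.5192 → 32.7539 [stop]  node(7,1) S=40.2831 payoff=23.3469 vs cont=23.1122 → 23.3469 [stop]  node(7,2) S=52.5560 payoff=11.0740 vs cont=10.8392 → 11.0740 [stop]  node(7,3) S=68.5682 payoff=0.0000 vs cont=1.8623 → 1.8623 [wait]  node(7,4) S=89.4587 payoff=0.0000 vs cont=0.0000 → 0.0000 [wait]  node(7,5) S=116.7140 payoff=0.0000 vs cont=0.0000 → 0.0000 [wait]  node(7,6) S=152.2730 payoff=0.0000 vs cont=0.0000 → 0.0000 [wait]  node(7,7) S=198.6658 payoff=0.0000 vs cont=0.0000 → 0.0000 [wait]  ⇒ S*(7)=52.5560
t_6: node(6,0) S=35.2673 payoff=28.3627 vs cont=28.1279 → 28.3627 [stop]  node(6,1) S=46.0121 payoff=17.6179 vs cont=17.3831 → 17.6179 [stop]  node(6,2) S=60.0306 payoff=3.5994 vs cont=6.6215 → 6.6215 [wait]  node(6,3) S=78.3200 payoff=0.0000 vs cont=0.9636 → 0.9636 [wait]  node(6,4) S=102.1816 payoff=0.0000 vs cont=0.0000 → 0.0000 [wait]  node(6,5) S=133.3131 payoff=0.0000 vs cont=0.0000 → 0.0000 [wait]  node(6,6) S=173.9294 payoff=0.0000 vs cont=0.0000 → 0.0000 [wait]  ⇒ S*(6)=46.0121
t_5: node(5,0) S=40.2831 payoff=23.3469 vs cont=23.1122 → 23.3469 [stop]  node(5,1) S=52.5560 payoff=11.0740 vs cont=12.2866 → 12.2866 [wait]  node(5,2) S=68.5682 payoff=0.0000 vs cont=3.8874 → 3.8874 [wait]  node(5,3) S=89.4587 payoff=0.0000 vs cont=0.4985 → 0.4985 [wait]  node(5,4) S=116.7140 payoff=0.0000 vs cont=0.0000 → 0.0000 [wait]  node(5,5) S=152.2730 payoff=0.0000 vs cont=0.0000 → 0.0000 [wait]  ⇒ S*(5)=40.2831
t_4: node(4,0) S=46.0121 payoff=17.6179 vs cont=17.9638 → 17.9638 [wait]  node(4,1) S=60.0306 payoff=3.5994 vs cont=8.2188 → 8.2188 [wait]  node(4,2) S=78.3200 payoff=0.0000 vs cont=2.2501 → 2.2501 [wait]  node(4,3) S=102.1816 payoff=0.0000 vs cont=0.2579 → 0.2579 [wait]  node(4,4) S=133.3131 payoff=0.0000 vs cont=0.0000 → 0.0000 [wait]  ⇒ S*(4)=-
t_3: node(3,0) S=52.5560 payoff=11.0740 vs cont=13.2305 → 13.2305 [wait]  node(3,1) S=68.5682 payoff=0.0000 vs cont=5.3300 → 5.3300 [wait]  node(3,2) S=89.4587 payoff=0.0000 vs cont=1.2877 → 1.2877 [wait]  node(3,3) S=116.7140 payoff=0.0000 vs cont=0.1335 → 0.1335 [wait]  ⇒ S*(3)=-
t_2: node(2,0) S=60.0306 payoff=3.5994 vs cont=9.3980 → 9.3980 [wait]  node(2,1) S=78.3200 payoff=0.0000 vs cont=3.3744 → 3.3744 [wait]  node(2,2) S=102.1816 payoff=0.0000 vs cont=0.7302 → 0.7302 [wait]  ⇒ S*(2)=-
t_1: node(1,0) S=68.5682 payoff=0.0000 vs cont=6.4786 → 6.4786 [wait]  node(1,1) S=89.4587 payoff=0.0000 vs cont=2.0956 → 2.0956 [wait]  ⇒ S*(1)=-
t_0: node(0,0) S=78.3200 payoff=0.0000 vs cont=4.3556 → 4.3556 [wait]  ⇒ S*(0)=-

price = 4.3556
boundary = - - - - - 40.2831 46.0121 52.5560
tree:
4.3556
6.4786 2.0956
9.3980 3.3744 0.7302
13.2305 5.3300 1.2877 0.1335
17.9638 8.2188 2.2501 0.2579 0.0000
23.3469 12.2866 3.8874 0.4985 0.0000 0.0000
28.3627 17.6179 6.6215 0.9636 0.0000 0.0000 0.0000
32.7539 23.3469 11.0740 1.8623 0.0000 0.0000 0.0000 0.0000
36.5984 28.3627 17.6179 3.5994 0.0000 0.0000 0.0000 0.0000 0.0000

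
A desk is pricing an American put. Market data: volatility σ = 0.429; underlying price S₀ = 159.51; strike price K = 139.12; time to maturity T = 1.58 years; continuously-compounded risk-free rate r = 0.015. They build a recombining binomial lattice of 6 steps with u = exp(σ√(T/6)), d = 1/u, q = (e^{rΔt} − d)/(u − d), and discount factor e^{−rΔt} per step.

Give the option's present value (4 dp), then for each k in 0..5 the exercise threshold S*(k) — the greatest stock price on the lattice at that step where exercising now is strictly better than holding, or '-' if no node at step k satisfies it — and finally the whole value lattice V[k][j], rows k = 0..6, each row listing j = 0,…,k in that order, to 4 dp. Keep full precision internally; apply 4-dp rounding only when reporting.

price = 21.8637
boundary = - - - - 66.1235 82.4069
tree:
21.8637
31.2940 10.7175
43.3595 17.0622 3.1836
57.6912 26.5086 5.8550 0.0000
72.9965 39.7947 10.7678 0.0000 0.0000
86.0624 56.7131 19.8031 0.0000 0.0000 0.0000
96.5465 72.9965 36.4197 0.0000 0.0000 0.0000 0.0000

Δt=0.26333  u=1.24626  d=0.80240  q=0.45410  discount=0.99606
step 6 (expiry): payoffs max(K−S,0) = 96.5465 72.9965 36.4197 0.0000 0.0000 0.0000 0.0000
step 5: (k=5,j=0): S=53.0576, (K−S)⁺=86.0624, hold=85.5140 ⇒ V=86.0624 exercise | (k=5,j=1): S=82.4069, (K−S)⁺=56.7131, hold=56.1646 ⇒ V=56.7131 exercise | (k=5,j=2): S=127.9911, (K−S)⁺=11.1289, hold=19.8031 ⇒ V=19.8031 continue | (k=5,j=3): S=198.7907, (K−S)⁺=0.0000, hold=0.0000 ⇒ V=0.0000 continue | (k=5,j=4): S=308.7537, (K−S)⁺=0.0000, hold=0.0000 ⇒ V=0.0000 continue | (k=5,j=5): S=479.5437, (K−S)⁺=0.0000, hold=0.0000 ⇒ V=0.0000 continue  boundary S*=82.4069
step 4: (k=4,j=0): S=66.1235, (K−S)⁺=72.9965, hold=72.4481 ⇒ V=72.9965 exercise | (k=4,j=1): S=102.7003, (K−S)⁺=36.4197, hold=39.7947 ⇒ V=39.7947 continue | (k=4,j=2): S=159.5100, (K−S)⁺=0.0000, hold=10.7678 ⇒ V=10.7678 continue | (k=4,j=3): S=247.7445, (K−S)⁺=0.0000, hold=0.0000 ⇒ V=0.0000 continue | (k=4,j=4): S=384.7868, (K−S)⁺=0.0000, hold=0.0000 ⇒ V=0.0000 continue  boundary S*=66.1235
step 3: (k=3,j=0): S=82.4069, (K−S)⁺=56.7131, hold=57.6912 ⇒ V=57.6912 continue | (k=3,j=1): S=127.9911, (K−S)⁺=11.1289, hold=26.5086 ⇒ V=26.5086 continue | (k=3,j=2): S=198.7907, (K−S)⁺=0.0000, hold=5.8550 ⇒ V=5.8550 continue | (k=3,j=3): S=308.7537, (K−S)⁺=0.0000, hold=0.0000 ⇒ V=0.0000 continue  boundary S*=-
step 2: (k=2,j=0): S=102.7003, (K−S)⁺=36.4197, hold=43.3595 ⇒ V=43.3595 continue | (k=2,j=1): S=159.5100, (K−S)⁺=0.0000, hold=17.0622 ⇒ V=17.0622 continue | (k=2,j=2): S=247.7445, (K−S)⁺=0.0000, hold=3.1836 ⇒ V=3.1836 continue  boundary S*=-
step 1: (k=1,j=0): S=127.9911, (K−S)⁺=11.1289, hold=31.2940 ⇒ V=31.2940 continue | (k=1,j=1): S=198.7907, (K−S)⁺=0.0000, hold=10.7175 ⇒ V=10.7175 continue  boundary S*=-
step 0: (k=0,j=0): S=159.5100, (K−S)⁺=0.0000, hold=21.8637 ⇒ V=21.8637 continue  boundary S*=-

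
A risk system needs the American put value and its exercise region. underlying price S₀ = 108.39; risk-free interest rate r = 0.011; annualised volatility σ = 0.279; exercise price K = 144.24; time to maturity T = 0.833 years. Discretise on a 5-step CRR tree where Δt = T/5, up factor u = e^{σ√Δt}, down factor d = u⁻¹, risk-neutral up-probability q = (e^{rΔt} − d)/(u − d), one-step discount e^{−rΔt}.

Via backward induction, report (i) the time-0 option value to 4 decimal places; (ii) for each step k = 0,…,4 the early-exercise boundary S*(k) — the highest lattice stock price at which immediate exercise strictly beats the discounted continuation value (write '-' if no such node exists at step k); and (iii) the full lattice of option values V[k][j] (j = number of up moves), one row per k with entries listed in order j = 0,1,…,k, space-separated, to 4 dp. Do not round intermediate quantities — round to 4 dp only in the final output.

price = 37.2766
boundary = - 96.7236 86.3129 96.7236 108.3900
tree:
37.2766
47.5164 26.3082
57.9271 36.3086 15.5575
67.2173 47.5164 24.2861 6.1457
75.5075 57.9271 35.8500 11.8312 0.0000
82.9054 67.2173 47.5164 22.7764 0.0000 0.0000

Δt=0.16660, u=1.12062, d=0.89237, q=0.47960, disc=e^(-rΔt)=0.99817
k=5 terminal: V=max(K-S,0) → 82.9054 67.2173 47.5164 22.7764 0.0000 0.0000
k=4: j=0 S=68.7325 intr=75.5075 cont=75.2434 V=75.5075[EX]; j=1 S=86.3129 intr=57.9271 cont=57.6630 V=57.9271[EX]; j=2 S=108.3900 intr=35.8500 cont=35.5859 V=35.8500[EX]; j=3 S=136.1140 intr=8.1260 cont=11.8312 V=11.8312[hold]; j=4 S=170.9293 intr=0.0000 cont=0.0000 V=0.0000[hold]  S*(4)=108.3900
k=3: j=0 S=77.0227 intr=67.2173 cont=66.9532 V=67.2173[EX]; j=1 S=96.7236 intr=47.5164 cont=47.2523 V=47.5164[EX]; j=2 S=121.4636 intr=22.7764 cont=24.2861 V=24.2861[hold]; j=3 S=152.5315 intr=0.0000 cont=6.1457 V=6.1457[hold]  S*(3)=96.7236
k=2: j=0 S=86.3129 intr=57.9271 cont=57.6630 V=57.9271[EX]; j=1 S=108.3900 intr=35.8500 cont=36.3086 V=36.3086[hold]; j=2 S=136.1140 intr=8.1260 cont=15.5575 V=15.5575[hold]  S*(2)=86.3129
k=1: j=0 S=96.7236 intr=47.5164 cont=47.4719 V=47.5164[EX]; j=1 S=121.4636 intr=22.7764 cont=26.3082 V=26.3082[hold]  S*(1)=96.7236
k=0: j=0 S=108.3900 intr=35.8500 cont=37.2766 V=37.2766[hold]  S*(0)=-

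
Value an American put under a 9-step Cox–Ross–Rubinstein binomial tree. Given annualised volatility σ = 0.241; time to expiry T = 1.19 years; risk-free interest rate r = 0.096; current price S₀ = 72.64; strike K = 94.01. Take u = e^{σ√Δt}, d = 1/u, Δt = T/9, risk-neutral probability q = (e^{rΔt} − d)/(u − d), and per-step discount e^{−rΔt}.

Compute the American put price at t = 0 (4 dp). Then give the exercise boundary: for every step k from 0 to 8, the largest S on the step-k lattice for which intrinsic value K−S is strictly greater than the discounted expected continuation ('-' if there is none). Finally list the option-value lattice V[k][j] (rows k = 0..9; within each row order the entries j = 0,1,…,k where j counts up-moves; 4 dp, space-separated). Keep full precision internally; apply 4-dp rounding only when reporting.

price = 21.3700
boundary = 72.6400 79.2929 72.6400 79.2929 72.6400 79.2929 72.6400 79.2929 86.5552
tree:
21.3700
27.4647 14.7171
33.0481 21.3700 9.3827
38.1630 27.4647 14.7171 5.2517
42.8487 33.0481 21.3700 8.9677 2.3440
47.1413 38.1630 27.4647 14.7171 4.4887 0.6500
51.0738 42.8487 33.0481 21.3700 8.3243 1.4659 0.0000
54.6763 47.1413 38.1630 27.4647 14.7171 3.3057 0.0000 0.0000
57.9765 51.0738 42.8487 33.0481 21.3700 7.4548 0.0000 0.0000 0.0000
60.9998 54.6763 47.1413 38.1630 27.4647 14.7171 0.0000 0.0000 0.0000 0.0000

params: Δt=0.13222 u=1.09159 d=0.91610 q=0.55090 e^(-rΔt)=0.98739
t_9 payoffs: 60.9998 54.6763 47.1413 38.1630 27.4647 14.7171 0.0000 0.0000 0.0000 0.0000
t_8: node(8,0) S=36.0335 payoff=57.9765 vs cont=56.7907 → 57.9765 [stop]  node(8,1) S=42.9362 payoff=51.0738 vs cont=49.8880 → 51.0738 [stop]  node(8,2) S=51.1613 payoff=42.8487 vs cont=41.6630 → 42.8487 [stop]  node(8,3) S=60.9619 payoff=33.0481 vs cont=31.8623 → 33.0481 [stop]  node(8,4) S=72.6400 payoff=21.3700 vs cont=20.1842 → 21.3700 [stop]  node(8,5) S=86.5552 payoff=7.4548 vs cont=6.5261 → 7.4548 [stop]  node(8,6) S=103.1361 payoff=0.0000 vs cont=0.0000 → 0.0000 [wait]  node(8,7) S=122.8932 payoff=0.0000 vs cont=0.0000 → 0.0000 [wait]  node(8,8) S=146.4351 payoff=0.0000 vs cont=0.0000 → 0.0000 [wait]  ⇒ S*(8)=86.5552
t_7: node(7,0) S=39.3337 payoff=54.6763 vs cont=53.4905 → 54.6763 [stop]  node(7,1) S=46.8687 payoff=47.1413 vs cont=45.9556 → 47.1413 [stop]  node(7,2) S=55.8470 payoff=38.1630 vs cont=36.9772 → 38.1630 [stop]  node(7,3) S=66.5453 payoff=27.4647 vs cont=26.2790 → 27.4647 [stop]  node(7,4) S=79.2929 payoff=14.7171 vs cont=13.5313 → 14.7171 [stop]  node(7,5) S=94.4826 payoff=0.0000 vs cont=3.3057 → 3.3057 [wait]  node(7,6) S=112.5821 payoff=0.0000 vs cont=0.0000 → 0.0000 [wait]  node(7,7) S=134.1487 payoff=0.0000 vs cont=0.0000 → 0.0000 [wait]  ⇒ S*(7)=79.2929
t_6: node(6,0) S=42.9362 payoff=51.0738 vs cont=49.8880 → 51.0738 [stop]  node(6,1) S=51.1613 payoff=42.8487 vs cont=41.6630 → 42.8487 [stop]  node(6,2) S=60.9619 payoff=33.0481 vs cont=31.8623 → 33.0481 [stop]  node(6,3) S=72.6400 payoff=21.3700 vs cont=20.1842 → 21.3700 [stop]  node(6,4) S=86.5552 payoff=7.4548 vs cont=8.3243 → 8.3243 [wait]  node(6,5) S=103.1361 payoff=0.0000 vs cont=1.4659 → 1.4659 [wait]  node(6,6) S=122.8932 payoff=0.0000 vs cont=0.0000 → 0.0000 [wait]  ⇒ S*(6)=72.6400
t_5: node(5,0) S=46.8687 payoff=47.1413 vs cont=45.9556 → 47.1413 [stop]  node(5,1) S=55.8470 payoff=38.1630 vs cont=36.9772 → 38.1630 [stop]  node(5,2) S=66.5453 payoff=27.4647 vs cont=26.2790 → 27.4647 [stop]  node(5,3) S=79.2929 payoff=14.7171 vs cont=14.0042 → 14.7171 [stop]  node(5,4) S=94.4826 payoff=0.0000 vs cont=4.4887 → 4.4887 [wait]  node(5,5) S=112.5821 payoff=0.0000 vs cont=0.6500 → 0.6500 [wait]  ⇒ S*(5)=79.2929
t_4: node(4,0) S=51.1613 payoff=42.8487 vs cont=41.6630 → 42.8487 [stop]  node(4,1) S=60.9619 payoff=33.0481 vs cont=31.8623 → 33.0481 [stop]  node(4,2) S=72.6400 payoff=21.3700 vs cont=20.1842 → 21.3700 [stop]  node(4,3) S=86.5552 payoff=7.4548 vs cont=8.9677 → 8.9677 [wait]  node(4,4) S=103.1361 payoff=0.0000 vs cont=2.3440 → 2.3440 [wait]  ⇒ S*(4)=72.6400
t_3: node(3,0) S=55.8470 payoff=38.1630 vs cont=36.9772 → 38.1630 [stop]  node(3,1) S=66.5453 payoff=27.4647 vs cont=26.2790 → 27.4647 [stop]  node(3,2) S=79.2929 payoff=14.7171 vs cont=14.3543 → 14.7171 [stop]  node(3,3) S=94.4826 payoff=0.0000 vs cont=5.2517 → 5.2517 [wait]  ⇒ S*(3)=79.2929
t_2: node(2,0) S=60.9619 payoff=33.0481 vs cont=31.8623 → 33.0481 [stop]  node(2,1) S=72.6400 payoff=21.3700 vs cont=20.1842 → 21.3700 [stop]  node(2,2) S=86.5552 payoff=7.4548 vs cont=9.3827 → 9.3827 [wait]  ⇒ S*(2)=72.6400
t_1: node(1,0) S=66.5453 payoff=27.4647 vs cont=26.2790 → 27.4647 [stop]  node(1,1) S=79.2929 payoff=14.7171 vs cont=14.5800 → 14.7171 [stop]  ⇒ S*(1)=79.2929
t_0: node(0,0) S=72.6400 payoff=21.3700 vs cont=20.1842 → 21.3700 [stop]  ⇒ S*(0)=72.6400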